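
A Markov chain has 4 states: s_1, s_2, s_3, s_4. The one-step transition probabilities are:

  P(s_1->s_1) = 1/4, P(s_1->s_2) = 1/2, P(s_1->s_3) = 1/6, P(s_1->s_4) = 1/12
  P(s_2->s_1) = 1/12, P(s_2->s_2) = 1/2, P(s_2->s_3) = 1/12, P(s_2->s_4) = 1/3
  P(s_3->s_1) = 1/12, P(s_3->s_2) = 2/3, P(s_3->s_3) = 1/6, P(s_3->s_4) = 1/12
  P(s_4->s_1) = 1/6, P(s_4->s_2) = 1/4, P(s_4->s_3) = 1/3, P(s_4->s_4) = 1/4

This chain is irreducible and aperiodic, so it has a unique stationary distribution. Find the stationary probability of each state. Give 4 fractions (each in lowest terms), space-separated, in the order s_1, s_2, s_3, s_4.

The stationary distribution satisfies pi = pi * P, i.e.:
  pi_s_1 = 1/4*pi_s_1 + 1/12*pi_s_2 + 1/12*pi_s_3 + 1/6*pi_s_4
  pi_s_2 = 1/2*pi_s_1 + 1/2*pi_s_2 + 2/3*pi_s_3 + 1/4*pi_s_4
  pi_s_3 = 1/6*pi_s_1 + 1/12*pi_s_2 + 1/6*pi_s_3 + 1/3*pi_s_4
  pi_s_4 = 1/12*pi_s_1 + 1/3*pi_s_2 + 1/12*pi_s_3 + 1/4*pi_s_4
with normalization: pi_s_1 + pi_s_2 + pi_s_3 + pi_s_4 = 1.

Using the first 3 balance equations plus normalization, the linear system A*pi = b is:
  [-3/4, 1/12, 1/12, 1/6] . pi = 0
  [1/2, -1/2, 2/3, 1/4] . pi = 0
  [1/6, 1/12, -5/6, 1/3] . pi = 0
  [1, 1, 1, 1] . pi = 1

Solving yields:
  pi_s_1 = 193/1556
  pi_s_2 = 182/389
  pi_s_3 = 261/1556
  pi_s_4 = 187/778

Verification (pi * P):
  193/1556*1/4 + 182/389*1/12 + 261/1556*1/12 + 187/778*1/6 = 193/1556 = pi_s_1  (ok)
  193/1556*1/2 + 182/389*1/2 + 261/1556*2/3 + 187/778*1/4 = 182/389 = pi_s_2  (ok)
  193/1556*1/6 + 182/389*1/12 + 261/1556*1/6 + 187/778*1/3 = 261/1556 = pi_s_3  (ok)
  193/1556*1/12 + 182/389*1/3 + 261/1556*1/12 + 187/778*1/4 = 187/778 = pi_s_4  (ok)

Answer: 193/1556 182/389 261/1556 187/778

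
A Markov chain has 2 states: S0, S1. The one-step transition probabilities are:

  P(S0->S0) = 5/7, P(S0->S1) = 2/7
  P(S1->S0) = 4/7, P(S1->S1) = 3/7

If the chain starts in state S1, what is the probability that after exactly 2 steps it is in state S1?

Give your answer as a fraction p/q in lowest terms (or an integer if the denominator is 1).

Answer: 17/49

Derivation:
Computing P^2 by repeated multiplication:
P^1 =
  S0: [5/7, 2/7]
  S1: [4/7, 3/7]
P^2 =
  S0: [33/49, 16/49]
  S1: [32/49, 17/49]

(P^2)[S1 -> S1] = 17/49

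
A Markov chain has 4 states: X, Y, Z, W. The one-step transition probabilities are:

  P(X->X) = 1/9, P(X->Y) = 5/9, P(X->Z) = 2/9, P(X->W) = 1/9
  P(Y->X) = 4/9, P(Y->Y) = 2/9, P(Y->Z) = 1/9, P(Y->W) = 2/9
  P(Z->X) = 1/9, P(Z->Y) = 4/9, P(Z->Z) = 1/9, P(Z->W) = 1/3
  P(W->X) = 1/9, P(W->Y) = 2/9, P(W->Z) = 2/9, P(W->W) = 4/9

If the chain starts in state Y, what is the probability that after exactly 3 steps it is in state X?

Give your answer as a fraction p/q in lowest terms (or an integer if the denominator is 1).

Computing P^3 by repeated multiplication:
P^1 =
  X: [1/9, 5/9, 2/9, 1/9]
  Y: [4/9, 2/9, 1/9, 2/9]
  Z: [1/9, 4/9, 1/9, 1/3]
  W: [1/9, 2/9, 2/9, 4/9]
P^2 =
  X: [8/27, 25/81, 11/81, 7/27]
  Y: [5/27, 32/81, 5/27, 19/81]
  Z: [7/27, 23/81, 13/81, 8/27]
  W: [5/27, 25/81, 14/81, 1/3]
P^3 =
  X: [52/243, 256/729, 14/81, 191/729]
  Y: [59/243, 79/243, 115/729, 200/729]
  Z: [50/243, 251/729, 14/81, 202/729]
  W: [52/243, 235/729, 41/243, 215/729]

(P^3)[Y -> X] = 59/243

Answer: 59/243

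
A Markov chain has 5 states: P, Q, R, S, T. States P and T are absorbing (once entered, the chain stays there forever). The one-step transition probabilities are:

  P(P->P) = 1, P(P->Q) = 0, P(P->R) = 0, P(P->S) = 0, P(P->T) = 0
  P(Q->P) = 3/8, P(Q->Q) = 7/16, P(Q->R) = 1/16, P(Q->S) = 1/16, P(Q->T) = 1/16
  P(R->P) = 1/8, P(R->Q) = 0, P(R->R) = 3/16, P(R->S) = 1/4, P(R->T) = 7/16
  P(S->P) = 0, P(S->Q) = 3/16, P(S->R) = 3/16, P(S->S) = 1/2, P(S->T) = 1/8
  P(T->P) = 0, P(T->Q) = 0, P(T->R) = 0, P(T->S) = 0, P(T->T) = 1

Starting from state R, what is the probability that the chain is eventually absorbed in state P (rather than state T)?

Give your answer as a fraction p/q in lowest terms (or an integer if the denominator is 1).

Answer: 10/37

Derivation:
Let a_i = P(absorbed in P | start in state i).
Boundary conditions: a_P = 1, a_T = 0.
For each transient state i, a_i = sum_j P(i->j) * a_j:
  a_Q = 3/8*a_P + 7/16*a_Q + 1/16*a_R + 1/16*a_S + 1/16*a_T
  a_R = 1/8*a_P + 0*a_Q + 3/16*a_R + 1/4*a_S + 7/16*a_T
  a_S = 0*a_P + 3/16*a_Q + 3/16*a_R + 1/2*a_S + 1/8*a_T

Substituting a_P = 1 and a_T = 0, rearrange to (I - Q) a = r where r[i] = P(i -> P):
  [9/16, -1/16, -1/16] . (a_Q, a_R, a_S) = 3/8
  [0, 13/16, -1/4] . (a_Q, a_R, a_S) = 1/8
  [-3/16, -3/16, 1/2] . (a_Q, a_R, a_S) = 0

Solving yields:
  a_Q = 82/111
  a_R = 10/37
  a_S = 14/37

Starting state is R, so the absorption probability is a_R = 10/37.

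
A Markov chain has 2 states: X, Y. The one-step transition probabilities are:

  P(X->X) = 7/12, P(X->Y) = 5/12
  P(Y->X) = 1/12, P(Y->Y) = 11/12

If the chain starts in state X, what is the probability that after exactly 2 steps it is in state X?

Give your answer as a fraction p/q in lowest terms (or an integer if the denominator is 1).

Answer: 3/8

Derivation:
Computing P^2 by repeated multiplication:
P^1 =
  X: [7/12, 5/12]
  Y: [1/12, 11/12]
P^2 =
  X: [3/8, 5/8]
  Y: [1/8, 7/8]

(P^2)[X -> X] = 3/8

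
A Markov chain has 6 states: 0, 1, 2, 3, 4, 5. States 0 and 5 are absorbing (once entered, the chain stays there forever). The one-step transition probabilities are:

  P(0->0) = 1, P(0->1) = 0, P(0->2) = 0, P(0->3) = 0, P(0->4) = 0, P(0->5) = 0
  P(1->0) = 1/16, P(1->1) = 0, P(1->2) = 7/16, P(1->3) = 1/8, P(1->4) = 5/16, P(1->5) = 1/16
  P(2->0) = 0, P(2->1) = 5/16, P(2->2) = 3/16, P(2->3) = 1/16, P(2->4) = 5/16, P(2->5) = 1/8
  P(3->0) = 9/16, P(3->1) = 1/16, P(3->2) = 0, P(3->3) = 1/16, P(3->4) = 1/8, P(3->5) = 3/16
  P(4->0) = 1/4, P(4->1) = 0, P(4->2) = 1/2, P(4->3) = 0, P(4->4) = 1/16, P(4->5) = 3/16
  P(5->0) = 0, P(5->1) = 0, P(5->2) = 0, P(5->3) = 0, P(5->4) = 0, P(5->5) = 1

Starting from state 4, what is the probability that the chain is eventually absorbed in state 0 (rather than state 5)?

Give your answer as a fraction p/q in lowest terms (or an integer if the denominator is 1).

Answer: 6364/12727

Derivation:
Let a_i = P(absorbed in 0 | start in state i).
Boundary conditions: a_0 = 1, a_5 = 0.
For each transient state i, a_i = sum_j P(i->j) * a_j:
  a_1 = 1/16*a_0 + 0*a_1 + 7/16*a_2 + 1/8*a_3 + 5/16*a_4 + 1/16*a_5
  a_2 = 0*a_0 + 5/16*a_1 + 3/16*a_2 + 1/16*a_3 + 5/16*a_4 + 1/8*a_5
  a_3 = 9/16*a_0 + 1/16*a_1 + 0*a_2 + 1/16*a_3 + 1/8*a_4 + 3/16*a_5
  a_4 = 1/4*a_0 + 0*a_1 + 1/2*a_2 + 0*a_3 + 1/16*a_4 + 3/16*a_5

Substituting a_0 = 1 and a_5 = 0, rearrange to (I - Q) a = r where r[i] = P(i -> 0):
  [1, -7/16, -1/8, -5/16] . (a_1, a_2, a_3, a_4) = 1/16
  [-5/16, 13/16, -1/16, -5/16] . (a_1, a_2, a_3, a_4) = 0
  [-1/16, 0, 15/16, -1/8] . (a_1, a_2, a_3, a_4) = 9/16
  [0, -1/2, 0, 15/16] . (a_1, a_2, a_3, a_4) = 1/4

Solving yields:
  a_1 = 6334/12727
  a_2 = 5569/12727
  a_3 = 8907/12727
  a_4 = 6364/12727

Starting state is 4, so the absorption probability is a_4 = 6364/12727.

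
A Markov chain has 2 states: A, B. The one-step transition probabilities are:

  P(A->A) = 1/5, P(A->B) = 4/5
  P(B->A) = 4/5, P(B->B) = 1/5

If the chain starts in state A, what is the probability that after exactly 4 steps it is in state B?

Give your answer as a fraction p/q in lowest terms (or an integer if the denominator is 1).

Answer: 272/625

Derivation:
Computing P^4 by repeated multiplication:
P^1 =
  A: [1/5, 4/5]
  B: [4/5, 1/5]
P^2 =
  A: [17/25, 8/25]
  B: [8/25, 17/25]
P^3 =
  A: [49/125, 76/125]
  B: [76/125, 49/125]
P^4 =
  A: [353/625, 272/625]
  B: [272/625, 353/625]

(P^4)[A -> B] = 272/625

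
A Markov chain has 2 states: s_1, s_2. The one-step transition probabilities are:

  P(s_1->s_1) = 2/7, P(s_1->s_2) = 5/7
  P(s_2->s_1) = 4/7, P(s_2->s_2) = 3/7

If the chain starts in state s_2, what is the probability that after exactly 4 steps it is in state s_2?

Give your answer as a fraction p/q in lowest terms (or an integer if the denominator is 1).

Computing P^4 by repeated multiplication:
P^1 =
  s_1: [2/7, 5/7]
  s_2: [4/7, 3/7]
P^2 =
  s_1: [24/49, 25/49]
  s_2: [20/49, 29/49]
P^3 =
  s_1: [148/343, 195/343]
  s_2: [156/343, 187/343]
P^4 =
  s_1: [1076/2401, 1325/2401]
  s_2: [1060/2401, 1341/2401]

(P^4)[s_2 -> s_2] = 1341/2401

Answer: 1341/2401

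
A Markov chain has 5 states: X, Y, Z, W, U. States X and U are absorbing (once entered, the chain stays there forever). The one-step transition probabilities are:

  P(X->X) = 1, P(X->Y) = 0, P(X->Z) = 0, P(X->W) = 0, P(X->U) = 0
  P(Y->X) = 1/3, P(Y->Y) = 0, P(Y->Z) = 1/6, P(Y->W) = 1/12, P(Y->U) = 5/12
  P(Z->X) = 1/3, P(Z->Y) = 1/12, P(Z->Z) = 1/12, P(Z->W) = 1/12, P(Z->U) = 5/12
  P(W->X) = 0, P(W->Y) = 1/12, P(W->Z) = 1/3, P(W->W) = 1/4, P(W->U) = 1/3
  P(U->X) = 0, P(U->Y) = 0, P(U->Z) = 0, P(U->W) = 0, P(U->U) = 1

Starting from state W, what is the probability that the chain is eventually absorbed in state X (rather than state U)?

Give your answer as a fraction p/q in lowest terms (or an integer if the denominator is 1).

Let a_i = P(absorbed in X | start in state i).
Boundary conditions: a_X = 1, a_U = 0.
For each transient state i, a_i = sum_j P(i->j) * a_j:
  a_Y = 1/3*a_X + 0*a_Y + 1/6*a_Z + 1/12*a_W + 5/12*a_U
  a_Z = 1/3*a_X + 1/12*a_Y + 1/12*a_Z + 1/12*a_W + 5/12*a_U
  a_W = 0*a_X + 1/12*a_Y + 1/3*a_Z + 1/4*a_W + 1/3*a_U

Substituting a_X = 1 and a_U = 0, rearrange to (I - Q) a = r where r[i] = P(i -> X):
  [1, -1/6, -1/12] . (a_Y, a_Z, a_W) = 1/3
  [-1/12, 11/12, -1/12] . (a_Y, a_Z, a_W) = 1/3
  [-1/12, -1/3, 3/4] . (a_Y, a_Z, a_W) = 0

Solving yields:
  a_Y = 36/85
  a_Z = 36/85
  a_W = 4/17

Starting state is W, so the absorption probability is a_W = 4/17.

Answer: 4/17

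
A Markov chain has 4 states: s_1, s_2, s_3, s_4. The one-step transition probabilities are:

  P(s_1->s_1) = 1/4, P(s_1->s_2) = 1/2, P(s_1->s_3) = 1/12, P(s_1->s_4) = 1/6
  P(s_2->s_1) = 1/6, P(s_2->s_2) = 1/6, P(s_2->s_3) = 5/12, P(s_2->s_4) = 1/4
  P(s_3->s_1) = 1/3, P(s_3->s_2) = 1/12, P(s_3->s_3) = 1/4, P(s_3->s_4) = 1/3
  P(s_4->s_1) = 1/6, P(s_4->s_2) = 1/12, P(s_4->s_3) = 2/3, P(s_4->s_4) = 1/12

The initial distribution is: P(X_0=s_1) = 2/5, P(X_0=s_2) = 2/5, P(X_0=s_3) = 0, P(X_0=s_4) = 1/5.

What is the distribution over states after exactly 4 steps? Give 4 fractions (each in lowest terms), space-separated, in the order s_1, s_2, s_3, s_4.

Answer: 12611/51840 20867/103680 6931/20736 2867/12960

Derivation:
Propagating the distribution step by step (d_{t+1} = d_t * P):
d_0 = (s_1=2/5, s_2=2/5, s_3=0, s_4=1/5)
  d_1[s_1] = 2/5*1/4 + 2/5*1/6 + 0*1/3 + 1/5*1/6 = 1/5
  d_1[s_2] = 2/5*1/2 + 2/5*1/6 + 0*1/12 + 1/5*1/12 = 17/60
  d_1[s_3] = 2/5*1/12 + 2/5*5/12 + 0*1/4 + 1/5*2/3 = 1/3
  d_1[s_4] = 2/5*1/6 + 2/5*1/4 + 0*1/3 + 1/5*1/12 = 11/60
d_1 = (s_1=1/5, s_2=17/60, s_3=1/3, s_4=11/60)
  d_2[s_1] = 1/5*1/4 + 17/60*1/6 + 1/3*1/3 + 11/60*1/6 = 43/180
  d_2[s_2] = 1/5*1/2 + 17/60*1/6 + 1/3*1/12 + 11/60*1/12 = 137/720
  d_2[s_3] = 1/5*1/12 + 17/60*5/12 + 1/3*1/4 + 11/60*2/3 = 49/144
  d_2[s_4] = 1/5*1/6 + 17/60*1/4 + 1/3*1/3 + 11/60*1/12 = 83/360
d_2 = (s_1=43/180, s_2=137/720, s_3=49/144, s_4=83/360)
  d_3[s_1] = 43/180*1/4 + 137/720*1/6 + 49/144*1/3 + 83/360*1/6 = 1051/4320
  d_3[s_2] = 43/180*1/2 + 137/720*1/6 + 49/144*1/12 + 83/360*1/12 = 1717/8640
  d_3[s_3] = 43/180*1/12 + 137/720*5/12 + 49/144*1/4 + 83/360*2/3 = 73/216
  d_3[s_4] = 43/180*1/6 + 137/720*1/4 + 49/144*1/3 + 83/360*1/12 = 1901/8640
d_3 = (s_1=1051/4320, s_2=1717/8640, s_3=73/216, s_4=1901/8640)
  d_4[s_1] = 1051/4320*1/4 + 1717/8640*1/6 + 73/216*1/3 + 1901/8640*1/6 = 12611/51840
  d_4[s_2] = 1051/4320*1/2 + 1717/8640*1/6 + 73/216*1/12 + 1901/8640*1/12 = 20867/103680
  d_4[s_3] = 1051/4320*1/12 + 1717/8640*5/12 + 73/216*1/4 + 1901/8640*2/3 = 6931/20736
  d_4[s_4] = 1051/4320*1/6 + 1717/8640*1/4 + 73/216*1/3 + 1901/8640*1/12 = 2867/12960
d_4 = (s_1=12611/51840, s_2=20867/103680, s_3=6931/20736, s_4=2867/12960)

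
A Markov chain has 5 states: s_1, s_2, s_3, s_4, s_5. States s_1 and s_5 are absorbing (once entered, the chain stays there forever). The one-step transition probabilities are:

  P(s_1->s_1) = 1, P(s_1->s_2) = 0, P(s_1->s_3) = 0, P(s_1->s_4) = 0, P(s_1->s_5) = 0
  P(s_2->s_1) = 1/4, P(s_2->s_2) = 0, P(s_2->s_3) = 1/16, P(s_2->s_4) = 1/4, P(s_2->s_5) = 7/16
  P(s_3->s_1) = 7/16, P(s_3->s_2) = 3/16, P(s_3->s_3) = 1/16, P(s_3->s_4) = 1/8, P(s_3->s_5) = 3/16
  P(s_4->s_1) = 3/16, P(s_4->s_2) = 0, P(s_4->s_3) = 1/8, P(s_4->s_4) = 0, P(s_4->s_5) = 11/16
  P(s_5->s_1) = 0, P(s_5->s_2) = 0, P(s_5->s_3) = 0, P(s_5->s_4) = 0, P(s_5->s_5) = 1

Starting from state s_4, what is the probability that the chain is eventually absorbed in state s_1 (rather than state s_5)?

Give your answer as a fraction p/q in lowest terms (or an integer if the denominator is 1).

Answer: 959/3704

Derivation:
Let a_i = P(absorbed in s_1 | start in state i).
Boundary conditions: a_s_1 = 1, a_s_5 = 0.
For each transient state i, a_i = sum_j P(i->j) * a_j:
  a_s_2 = 1/4*a_s_1 + 0*a_s_2 + 1/16*a_s_3 + 1/4*a_s_4 + 7/16*a_s_5
  a_s_3 = 7/16*a_s_1 + 3/16*a_s_2 + 1/16*a_s_3 + 1/8*a_s_4 + 3/16*a_s_5
  a_s_4 = 3/16*a_s_1 + 0*a_s_2 + 1/8*a_s_3 + 0*a_s_4 + 11/16*a_s_5

Substituting a_s_1 = 1 and a_s_5 = 0, rearrange to (I - Q) a = r where r[i] = P(i -> s_1):
  [1, -1/16, -1/4] . (a_s_2, a_s_3, a_s_4) = 1/4
  [-3/16, 15/16, -1/8] . (a_s_2, a_s_3, a_s_4) = 7/16
  [0, -1/8, 1] . (a_s_2, a_s_3, a_s_4) = 3/16

Solving yields:
  a_s_2 = 649/1852
  a_s_3 = 529/926
  a_s_4 = 959/3704

Starting state is s_4, so the absorption probability is a_s_4 = 959/3704.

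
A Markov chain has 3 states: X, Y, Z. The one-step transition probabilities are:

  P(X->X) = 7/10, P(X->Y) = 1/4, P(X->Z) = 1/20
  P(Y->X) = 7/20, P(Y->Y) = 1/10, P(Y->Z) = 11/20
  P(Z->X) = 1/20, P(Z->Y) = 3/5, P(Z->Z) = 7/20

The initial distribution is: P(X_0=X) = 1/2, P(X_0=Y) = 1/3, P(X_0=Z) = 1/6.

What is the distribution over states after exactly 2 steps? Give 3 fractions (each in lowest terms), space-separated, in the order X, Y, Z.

Propagating the distribution step by step (d_{t+1} = d_t * P):
d_0 = (X=1/2, Y=1/3, Z=1/6)
  d_1[X] = 1/2*7/10 + 1/3*7/20 + 1/6*1/20 = 19/40
  d_1[Y] = 1/2*1/4 + 1/3*1/10 + 1/6*3/5 = 31/120
  d_1[Z] = 1/2*1/20 + 1/3*11/20 + 1/6*7/20 = 4/15
d_1 = (X=19/40, Y=31/120, Z=4/15)
  d_2[X] = 19/40*7/10 + 31/120*7/20 + 4/15*1/20 = 349/800
  d_2[Y] = 19/40*1/4 + 31/120*1/10 + 4/15*3/5 = 731/2400
  d_2[Z] = 19/40*1/20 + 31/120*11/20 + 4/15*7/20 = 311/1200
d_2 = (X=349/800, Y=731/2400, Z=311/1200)

Answer: 349/800 731/2400 311/1200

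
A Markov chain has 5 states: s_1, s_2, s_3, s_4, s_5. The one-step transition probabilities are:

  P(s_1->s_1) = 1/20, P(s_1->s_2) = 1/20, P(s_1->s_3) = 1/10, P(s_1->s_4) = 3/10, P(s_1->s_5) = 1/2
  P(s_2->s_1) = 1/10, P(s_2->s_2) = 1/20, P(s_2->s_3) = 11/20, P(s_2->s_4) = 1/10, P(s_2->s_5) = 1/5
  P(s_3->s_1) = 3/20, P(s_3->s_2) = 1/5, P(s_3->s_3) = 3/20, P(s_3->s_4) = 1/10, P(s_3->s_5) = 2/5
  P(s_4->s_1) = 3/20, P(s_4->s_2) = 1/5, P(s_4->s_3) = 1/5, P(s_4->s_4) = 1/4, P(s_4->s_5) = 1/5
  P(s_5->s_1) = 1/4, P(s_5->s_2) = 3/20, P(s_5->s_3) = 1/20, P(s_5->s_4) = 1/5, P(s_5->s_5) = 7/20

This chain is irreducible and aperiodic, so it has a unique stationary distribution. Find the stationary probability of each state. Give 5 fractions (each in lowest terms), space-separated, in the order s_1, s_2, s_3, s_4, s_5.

Answer: 28993/180845 3579/25835 31439/180845 35178/180845 60182/180845

Derivation:
The stationary distribution satisfies pi = pi * P, i.e.:
  pi_s_1 = 1/20*pi_s_1 + 1/10*pi_s_2 + 3/20*pi_s_3 + 3/20*pi_s_4 + 1/4*pi_s_5
  pi_s_2 = 1/20*pi_s_1 + 1/20*pi_s_2 + 1/5*pi_s_3 + 1/5*pi_s_4 + 3/20*pi_s_5
  pi_s_3 = 1/10*pi_s_1 + 11/20*pi_s_2 + 3/20*pi_s_3 + 1/5*pi_s_4 + 1/20*pi_s_5
  pi_s_4 = 3/10*pi_s_1 + 1/10*pi_s_2 + 1/10*pi_s_3 + 1/4*pi_s_4 + 1/5*pi_s_5
  pi_s_5 = 1/2*pi_s_1 + 1/5*pi_s_2 + 2/5*pi_s_3 + 1/5*pi_s_4 + 7/20*pi_s_5
with normalization: pi_s_1 + pi_s_2 + pi_s_3 + pi_s_4 + pi_s_5 = 1.

Using the first 4 balance equations plus normalization, the linear system A*pi = b is:
  [-19/20, 1/10, 3/20, 3/20, 1/4] . pi = 0
  [1/20, -19/20, 1/5, 1/5, 3/20] . pi = 0
  [1/10, 11/20, -17/20, 1/5, 1/20] . pi = 0
  [3/10, 1/10, 1/10, -3/4, 1/5] . pi = 0
  [1, 1, 1, 1, 1] . pi = 1

Solving yields:
  pi_s_1 = 28993/180845
  pi_s_2 = 3579/25835
  pi_s_3 = 31439/180845
  pi_s_4 = 35178/180845
  pi_s_5 = 60182/180845

Verification (pi * P):
  28993/180845*1/20 + 3579/25835*1/10 + 31439/180845*3/20 + 35178/180845*3/20 + 60182/180845*1/4 = 28993/180845 = pi_s_1  (ok)
  28993/180845*1/20 + 3579/25835*1/20 + 31439/180845*1/5 + 35178/180845*1/5 + 60182/180845*3/20 = 3579/25835 = pi_s_2  (ok)
  28993/180845*1/10 + 3579/25835*11/20 + 31439/180845*3/20 + 35178/180845*1/5 + 60182/180845*1/20 = 31439/180845 = pi_s_3  (ok)
  28993/180845*3/10 + 3579/25835*1/10 + 31439/180845*1/10 + 35178/180845*1/4 + 60182/180845*1/5 = 35178/180845 = pi_s_4  (ok)
  28993/180845*1/2 + 3579/25835*1/5 + 31439/180845*2/5 + 35178/180845*1/5 + 60182/180845*7/20 = 60182/180845 = pi_s_5  (ok)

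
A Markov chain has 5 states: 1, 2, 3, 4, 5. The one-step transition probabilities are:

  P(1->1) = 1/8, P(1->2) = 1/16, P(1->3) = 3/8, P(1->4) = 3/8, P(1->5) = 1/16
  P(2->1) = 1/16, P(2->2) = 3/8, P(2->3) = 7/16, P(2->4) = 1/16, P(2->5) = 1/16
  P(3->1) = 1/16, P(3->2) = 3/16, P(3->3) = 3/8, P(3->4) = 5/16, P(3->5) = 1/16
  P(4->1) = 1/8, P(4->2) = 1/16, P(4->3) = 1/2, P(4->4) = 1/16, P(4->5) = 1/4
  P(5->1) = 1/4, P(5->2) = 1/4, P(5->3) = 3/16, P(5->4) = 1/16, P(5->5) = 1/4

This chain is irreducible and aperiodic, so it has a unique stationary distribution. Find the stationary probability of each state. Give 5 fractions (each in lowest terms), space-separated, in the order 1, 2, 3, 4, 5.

The stationary distribution satisfies pi = pi * P, i.e.:
  pi_1 = 1/8*pi_1 + 1/16*pi_2 + 1/16*pi_3 + 1/8*pi_4 + 1/4*pi_5
  pi_2 = 1/16*pi_1 + 3/8*pi_2 + 3/16*pi_3 + 1/16*pi_4 + 1/4*pi_5
  pi_3 = 3/8*pi_1 + 7/16*pi_2 + 3/8*pi_3 + 1/2*pi_4 + 3/16*pi_5
  pi_4 = 3/8*pi_1 + 1/16*pi_2 + 5/16*pi_3 + 1/16*pi_4 + 1/16*pi_5
  pi_5 = 1/16*pi_1 + 1/16*pi_2 + 1/16*pi_3 + 1/4*pi_4 + 1/4*pi_5
with normalization: pi_1 + pi_2 + pi_3 + pi_4 + pi_5 = 1.

Using the first 4 balance equations plus normalization, the linear system A*pi = b is:
  [-7/8, 1/16, 1/16, 1/8, 1/4] . pi = 0
  [1/16, -5/8, 3/16, 1/16, 1/4] . pi = 0
  [3/8, 7/16, -5/8, 1/2, 3/16] . pi = 0
  [3/8, 1/16, 5/16, -15/16, 1/16] . pi = 0
  [1, 1, 1, 1, 1] . pi = 1

Solving yields:
  pi_1 = 885/8533
  pi_2 = 3321/17066
  pi_3 = 947/2438
  pi_4 = 3277/17066
  pi_5 = 2069/17066

Verification (pi * P):
  885/8533*1/8 + 3321/17066*1/16 + 947/2438*1/16 + 3277/17066*1/8 + 2069/17066*1/4 = 885/8533 = pi_1  (ok)
  885/8533*1/16 + 3321/17066*3/8 + 947/2438*3/16 + 3277/17066*1/16 + 2069/17066*1/4 = 3321/17066 = pi_2  (ok)
  885/8533*3/8 + 3321/17066*7/16 + 947/2438*3/8 + 3277/17066*1/2 + 2069/17066*3/16 = 947/2438 = pi_3  (ok)
  885/8533*3/8 + 3321/17066*1/16 + 947/2438*5/16 + 3277/17066*1/16 + 2069/17066*1/16 = 3277/17066 = pi_4  (ok)
  885/8533*1/16 + 3321/17066*1/16 + 947/2438*1/16 + 3277/17066*1/4 + 2069/17066*1/4 = 2069/17066 = pi_5  (ok)

Answer: 885/8533 3321/17066 947/2438 3277/17066 2069/17066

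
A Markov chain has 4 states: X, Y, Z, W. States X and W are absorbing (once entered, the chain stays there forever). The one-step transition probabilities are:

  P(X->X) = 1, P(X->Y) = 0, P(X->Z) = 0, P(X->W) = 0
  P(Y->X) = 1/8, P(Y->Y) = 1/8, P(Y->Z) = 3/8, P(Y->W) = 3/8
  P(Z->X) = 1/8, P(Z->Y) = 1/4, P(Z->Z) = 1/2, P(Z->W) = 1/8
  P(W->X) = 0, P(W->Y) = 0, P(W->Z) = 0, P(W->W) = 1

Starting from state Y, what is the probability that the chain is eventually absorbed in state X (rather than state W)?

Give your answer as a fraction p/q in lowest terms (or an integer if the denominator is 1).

Let a_i = P(absorbed in X | start in state i).
Boundary conditions: a_X = 1, a_W = 0.
For each transient state i, a_i = sum_j P(i->j) * a_j:
  a_Y = 1/8*a_X + 1/8*a_Y + 3/8*a_Z + 3/8*a_W
  a_Z = 1/8*a_X + 1/4*a_Y + 1/2*a_Z + 1/8*a_W

Substituting a_X = 1 and a_W = 0, rearrange to (I - Q) a = r where r[i] = P(i -> X):
  [7/8, -3/8] . (a_Y, a_Z) = 1/8
  [-1/4, 1/2] . (a_Y, a_Z) = 1/8

Solving yields:
  a_Y = 7/22
  a_Z = 9/22

Starting state is Y, so the absorption probability is a_Y = 7/22.

Answer: 7/22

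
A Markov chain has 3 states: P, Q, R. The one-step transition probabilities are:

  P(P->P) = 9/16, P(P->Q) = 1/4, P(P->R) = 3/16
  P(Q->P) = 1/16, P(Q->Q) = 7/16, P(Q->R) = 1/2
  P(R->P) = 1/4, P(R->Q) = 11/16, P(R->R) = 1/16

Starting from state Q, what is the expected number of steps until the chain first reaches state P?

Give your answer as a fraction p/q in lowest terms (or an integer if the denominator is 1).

Answer: 368/47

Derivation:
Let h_i = expected steps to first reach P from state i.
Boundary: h_P = 0.
First-step equations for the other states:
  h_Q = 1 + 1/16*h_P + 7/16*h_Q + 1/2*h_R
  h_R = 1 + 1/4*h_P + 11/16*h_Q + 1/16*h_R

Substituting h_P = 0 and rearranging gives the linear system (I - Q) h = 1:
  [9/16, -1/2] . (h_Q, h_R) = 1
  [-11/16, 15/16] . (h_Q, h_R) = 1

Solving yields:
  h_Q = 368/47
  h_R = 320/47

Starting state is Q, so the expected hitting time is h_Q = 368/47.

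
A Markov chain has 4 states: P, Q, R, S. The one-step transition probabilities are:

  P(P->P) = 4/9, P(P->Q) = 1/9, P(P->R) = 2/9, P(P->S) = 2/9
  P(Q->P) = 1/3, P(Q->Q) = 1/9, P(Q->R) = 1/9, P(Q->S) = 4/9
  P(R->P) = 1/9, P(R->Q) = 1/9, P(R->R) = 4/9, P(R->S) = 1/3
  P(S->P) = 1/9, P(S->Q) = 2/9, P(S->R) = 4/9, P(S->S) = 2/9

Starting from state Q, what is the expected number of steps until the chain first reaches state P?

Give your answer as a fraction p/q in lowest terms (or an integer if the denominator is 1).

Let h_i = expected steps to first reach P from state i.
Boundary: h_P = 0.
First-step equations for the other states:
  h_Q = 1 + 1/3*h_P + 1/9*h_Q + 1/9*h_R + 4/9*h_S
  h_R = 1 + 1/9*h_P + 1/9*h_Q + 4/9*h_R + 1/3*h_S
  h_S = 1 + 1/9*h_P + 2/9*h_Q + 4/9*h_R + 2/9*h_S

Substituting h_P = 0 and rearranging gives the linear system (I - Q) h = 1:
  [8/9, -1/9, -4/9] . (h_Q, h_R, h_S) = 1
  [-1/9, 5/9, -1/3] . (h_Q, h_R, h_S) = 1
  [-2/9, -4/9, 7/9] . (h_Q, h_R, h_S) = 1

Solving yields:
  h_Q = 27/5
  h_R = 801/115
  h_S = 783/115

Starting state is Q, so the expected hitting time is h_Q = 27/5.

Answer: 27/5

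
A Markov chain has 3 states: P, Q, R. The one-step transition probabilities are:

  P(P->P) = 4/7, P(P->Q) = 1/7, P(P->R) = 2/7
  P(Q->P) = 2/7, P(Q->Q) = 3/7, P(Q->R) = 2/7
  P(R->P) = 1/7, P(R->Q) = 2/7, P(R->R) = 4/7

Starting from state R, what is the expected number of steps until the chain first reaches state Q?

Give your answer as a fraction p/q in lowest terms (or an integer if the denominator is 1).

Let h_i = expected steps to first reach Q from state i.
Boundary: h_Q = 0.
First-step equations for the other states:
  h_P = 1 + 4/7*h_P + 1/7*h_Q + 2/7*h_R
  h_R = 1 + 1/7*h_P + 2/7*h_Q + 4/7*h_R

Substituting h_Q = 0 and rearranging gives the linear system (I - Q) h = 1:
  [3/7, -2/7] . (h_P, h_R) = 1
  [-1/7, 3/7] . (h_P, h_R) = 1

Solving yields:
  h_P = 5
  h_R = 4

Starting state is R, so the expected hitting time is h_R = 4.

Answer: 4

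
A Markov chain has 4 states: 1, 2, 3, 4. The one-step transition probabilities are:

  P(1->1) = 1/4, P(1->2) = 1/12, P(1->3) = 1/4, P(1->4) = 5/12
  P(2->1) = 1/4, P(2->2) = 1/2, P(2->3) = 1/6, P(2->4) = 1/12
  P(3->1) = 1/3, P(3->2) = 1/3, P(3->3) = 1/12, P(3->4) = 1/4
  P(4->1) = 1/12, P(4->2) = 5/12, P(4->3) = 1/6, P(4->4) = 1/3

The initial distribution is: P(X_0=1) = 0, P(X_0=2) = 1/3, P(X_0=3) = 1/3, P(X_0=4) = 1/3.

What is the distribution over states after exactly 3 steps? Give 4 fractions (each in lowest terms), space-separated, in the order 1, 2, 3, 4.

Answer: 389/1728 1855/5184 443/2592 319/1296

Derivation:
Propagating the distribution step by step (d_{t+1} = d_t * P):
d_0 = (1=0, 2=1/3, 3=1/3, 4=1/3)
  d_1[1] = 0*1/4 + 1/3*1/4 + 1/3*1/3 + 1/3*1/12 = 2/9
  d_1[2] = 0*1/12 + 1/3*1/2 + 1/3*1/3 + 1/3*5/12 = 5/12
  d_1[3] = 0*1/4 + 1/3*1/6 + 1/3*1/12 + 1/3*1/6 = 5/36
  d_1[4] = 0*5/12 + 1/3*1/12 + 1/3*1/4 + 1/3*1/3 = 2/9
d_1 = (1=2/9, 2=5/12, 3=5/36, 4=2/9)
  d_2[1] = 2/9*1/4 + 5/12*1/4 + 5/36*1/3 + 2/9*1/12 = 97/432
  d_2[2] = 2/9*1/12 + 5/12*1/2 + 5/36*1/3 + 2/9*5/12 = 79/216
  d_2[3] = 2/9*1/4 + 5/12*1/6 + 5/36*1/12 + 2/9*1/6 = 25/144
  d_2[4] = 2/9*5/12 + 5/12*1/12 + 5/36*1/4 + 2/9*1/3 = 17/72
d_2 = (1=97/432, 2=79/216, 3=25/144, 4=17/72)
  d_3[1] = 97/432*1/4 + 79/216*1/4 + 25/144*1/3 + 17/72*1/12 = 389/1728
  d_3[2] = 97/432*1/12 + 79/216*1/2 + 25/144*1/3 + 17/72*5/12 = 1855/5184
  d_3[3] = 97/432*1/4 + 79/216*1/6 + 25/144*1/12 + 17/72*1/6 = 443/2592
  d_3[4] = 97/432*5/12 + 79/216*1/12 + 25/144*1/4 + 17/72*1/3 = 319/1296
d_3 = (1=389/1728, 2=1855/5184, 3=443/2592, 4=319/1296)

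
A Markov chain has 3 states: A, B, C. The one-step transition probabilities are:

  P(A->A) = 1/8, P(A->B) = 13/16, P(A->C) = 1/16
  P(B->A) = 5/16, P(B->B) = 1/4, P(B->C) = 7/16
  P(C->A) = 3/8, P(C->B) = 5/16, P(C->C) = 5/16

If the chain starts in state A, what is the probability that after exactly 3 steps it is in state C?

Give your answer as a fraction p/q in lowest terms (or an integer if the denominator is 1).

Computing P^3 by repeated multiplication:
P^1 =
  A: [1/8, 13/16, 1/16]
  B: [5/16, 1/4, 7/16]
  C: [3/8, 5/16, 5/16]
P^2 =
  A: [75/256, 83/256, 49/128]
  B: [9/32, 29/64, 17/64]
  C: [67/256, 123/256, 33/128]
P^3 =
  A: [1153/4096, 1797/4096, 573/2048]
  B: [283/1024, 435/1024, 153/512]
  C: [1145/4096, 1693/4096, 629/2048]

(P^3)[A -> C] = 573/2048

Answer: 573/2048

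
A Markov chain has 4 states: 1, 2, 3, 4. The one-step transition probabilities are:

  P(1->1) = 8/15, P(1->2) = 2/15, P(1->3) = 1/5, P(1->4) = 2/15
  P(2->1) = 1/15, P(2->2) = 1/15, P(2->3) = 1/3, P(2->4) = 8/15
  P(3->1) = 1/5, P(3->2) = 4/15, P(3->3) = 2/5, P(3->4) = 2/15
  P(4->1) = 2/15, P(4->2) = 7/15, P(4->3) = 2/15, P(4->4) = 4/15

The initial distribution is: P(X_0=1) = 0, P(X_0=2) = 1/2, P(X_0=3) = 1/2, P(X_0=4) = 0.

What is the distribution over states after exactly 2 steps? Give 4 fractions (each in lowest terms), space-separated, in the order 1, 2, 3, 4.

Propagating the distribution step by step (d_{t+1} = d_t * P):
d_0 = (1=0, 2=1/2, 3=1/2, 4=0)
  d_1[1] = 0*8/15 + 1/2*1/15 + 1/2*1/5 + 0*2/15 = 2/15
  d_1[2] = 0*2/15 + 1/2*1/15 + 1/2*4/15 + 0*7/15 = 1/6
  d_1[3] = 0*1/5 + 1/2*1/3 + 1/2*2/5 + 0*2/15 = 11/30
  d_1[4] = 0*2/15 + 1/2*8/15 + 1/2*2/15 + 0*4/15 = 1/3
d_1 = (1=2/15, 2=1/6, 3=11/30, 4=1/3)
  d_2[1] = 2/15*8/15 + 1/6*1/15 + 11/30*1/5 + 1/3*2/15 = 1/5
  d_2[2] = 2/15*2/15 + 1/6*1/15 + 11/30*4/15 + 1/3*7/15 = 127/450
  d_2[3] = 2/15*1/5 + 1/6*1/3 + 11/30*2/5 + 1/3*2/15 = 41/150
  d_2[4] = 2/15*2/15 + 1/6*8/15 + 11/30*2/15 + 1/3*4/15 = 11/45
d_2 = (1=1/5, 2=127/450, 3=41/150, 4=11/45)

Answer: 1/5 127/450 41/150 11/45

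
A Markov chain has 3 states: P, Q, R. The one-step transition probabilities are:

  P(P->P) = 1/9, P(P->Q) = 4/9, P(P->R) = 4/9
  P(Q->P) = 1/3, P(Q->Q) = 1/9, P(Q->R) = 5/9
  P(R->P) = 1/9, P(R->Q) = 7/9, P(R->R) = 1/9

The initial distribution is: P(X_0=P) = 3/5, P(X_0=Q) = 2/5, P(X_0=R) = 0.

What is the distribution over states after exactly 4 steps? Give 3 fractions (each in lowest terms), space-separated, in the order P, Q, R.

Propagating the distribution step by step (d_{t+1} = d_t * P):
d_0 = (P=3/5, Q=2/5, R=0)
  d_1[P] = 3/5*1/9 + 2/5*1/3 + 0*1/9 = 1/5
  d_1[Q] = 3/5*4/9 + 2/5*1/9 + 0*7/9 = 14/45
  d_1[R] = 3/5*4/9 + 2/5*5/9 + 0*1/9 = 22/45
d_1 = (P=1/5, Q=14/45, R=22/45)
  d_2[P] = 1/5*1/9 + 14/45*1/3 + 22/45*1/9 = 73/405
  d_2[Q] = 1/5*4/9 + 14/45*1/9 + 22/45*7/9 = 68/135
  d_2[R] = 1/5*4/9 + 14/45*5/9 + 22/45*1/9 = 128/405
d_2 = (P=73/405, Q=68/135, R=128/405)
  d_3[P] = 73/405*1/9 + 68/135*1/3 + 128/405*1/9 = 271/1215
  d_3[Q] = 73/405*4/9 + 68/135*1/9 + 128/405*7/9 = 464/1215
  d_3[R] = 73/405*4/9 + 68/135*5/9 + 128/405*1/9 = 32/81
d_3 = (P=271/1215, Q=464/1215, R=32/81)
  d_4[P] = 271/1215*1/9 + 464/1215*1/3 + 32/81*1/9 = 2143/10935
  d_4[Q] = 271/1215*4/9 + 464/1215*1/9 + 32/81*7/9 = 1636/3645
  d_4[R] = 271/1215*4/9 + 464/1215*5/9 + 32/81*1/9 = 3884/10935
d_4 = (P=2143/10935, Q=1636/3645, R=3884/10935)

Answer: 2143/10935 1636/3645 3884/10935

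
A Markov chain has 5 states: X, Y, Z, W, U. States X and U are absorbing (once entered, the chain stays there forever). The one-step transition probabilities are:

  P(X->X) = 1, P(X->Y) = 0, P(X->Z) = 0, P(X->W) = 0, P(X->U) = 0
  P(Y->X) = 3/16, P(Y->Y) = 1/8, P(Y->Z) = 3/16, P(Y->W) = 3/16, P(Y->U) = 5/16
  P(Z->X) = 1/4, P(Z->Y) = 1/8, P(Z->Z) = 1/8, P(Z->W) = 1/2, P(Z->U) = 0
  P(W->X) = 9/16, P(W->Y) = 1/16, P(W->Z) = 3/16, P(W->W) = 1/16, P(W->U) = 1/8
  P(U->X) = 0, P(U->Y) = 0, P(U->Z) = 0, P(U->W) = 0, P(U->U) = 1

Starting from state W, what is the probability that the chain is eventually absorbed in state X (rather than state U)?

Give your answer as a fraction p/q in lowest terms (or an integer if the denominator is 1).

Answer: 65/81

Derivation:
Let a_i = P(absorbed in X | start in state i).
Boundary conditions: a_X = 1, a_U = 0.
For each transient state i, a_i = sum_j P(i->j) * a_j:
  a_Y = 3/16*a_X + 1/8*a_Y + 3/16*a_Z + 3/16*a_W + 5/16*a_U
  a_Z = 1/4*a_X + 1/8*a_Y + 1/8*a_Z + 1/2*a_W + 0*a_U
  a_W = 9/16*a_X + 1/16*a_Y + 3/16*a_Z + 1/16*a_W + 1/8*a_U

Substituting a_X = 1 and a_U = 0, rearrange to (I - Q) a = r where r[i] = P(i -> X):
  [7/8, -3/16, -3/16] . (a_Y, a_Z, a_W) = 3/16
  [-1/8, 7/8, -1/2] . (a_Y, a_Z, a_W) = 1/4
  [-1/16, -3/16, 15/16] . (a_Y, a_Z, a_W) = 9/16

Solving yields:
  a_Y = 76/135
  a_Z = 334/405
  a_W = 65/81

Starting state is W, so the absorption probability is a_W = 65/81.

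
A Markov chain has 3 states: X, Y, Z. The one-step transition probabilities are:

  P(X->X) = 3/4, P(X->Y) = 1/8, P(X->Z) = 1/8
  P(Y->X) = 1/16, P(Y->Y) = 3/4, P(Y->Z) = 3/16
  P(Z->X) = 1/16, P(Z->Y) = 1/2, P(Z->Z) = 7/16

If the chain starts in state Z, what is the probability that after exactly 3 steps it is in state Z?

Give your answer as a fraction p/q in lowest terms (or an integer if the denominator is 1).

Answer: 1041/4096

Derivation:
Computing P^3 by repeated multiplication:
P^1 =
  X: [3/4, 1/8, 1/8]
  Y: [1/16, 3/4, 3/16]
  Z: [1/16, 1/2, 7/16]
P^2 =
  X: [37/64, 1/4, 11/64]
  Y: [27/256, 85/128, 59/256]
  Z: [27/256, 77/128, 75/256]
P^3 =
  X: [471/1024, 177/512, 199/1024]
  Y: [553/4096, 1283/2048, 977/4096]
  Z: [553/4096, 1251/2048, 1041/4096]

(P^3)[Z -> Z] = 1041/4096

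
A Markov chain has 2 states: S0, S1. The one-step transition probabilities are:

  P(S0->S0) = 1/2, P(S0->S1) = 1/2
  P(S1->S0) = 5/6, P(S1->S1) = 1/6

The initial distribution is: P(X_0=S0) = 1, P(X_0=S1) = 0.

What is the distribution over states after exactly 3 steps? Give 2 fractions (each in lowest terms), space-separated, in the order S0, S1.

Answer: 11/18 7/18

Derivation:
Propagating the distribution step by step (d_{t+1} = d_t * P):
d_0 = (S0=1, S1=0)
  d_1[S0] = 1*1/2 + 0*5/6 = 1/2
  d_1[S1] = 1*1/2 + 0*1/6 = 1/2
d_1 = (S0=1/2, S1=1/2)
  d_2[S0] = 1/2*1/2 + 1/2*5/6 = 2/3
  d_2[S1] = 1/2*1/2 + 1/2*1/6 = 1/3
d_2 = (S0=2/3, S1=1/3)
  d_3[S0] = 2/3*1/2 + 1/3*5/6 = 11/18
  d_3[S1] = 2/3*1/2 + 1/3*1/6 = 7/18
d_3 = (S0=11/18, S1=7/18)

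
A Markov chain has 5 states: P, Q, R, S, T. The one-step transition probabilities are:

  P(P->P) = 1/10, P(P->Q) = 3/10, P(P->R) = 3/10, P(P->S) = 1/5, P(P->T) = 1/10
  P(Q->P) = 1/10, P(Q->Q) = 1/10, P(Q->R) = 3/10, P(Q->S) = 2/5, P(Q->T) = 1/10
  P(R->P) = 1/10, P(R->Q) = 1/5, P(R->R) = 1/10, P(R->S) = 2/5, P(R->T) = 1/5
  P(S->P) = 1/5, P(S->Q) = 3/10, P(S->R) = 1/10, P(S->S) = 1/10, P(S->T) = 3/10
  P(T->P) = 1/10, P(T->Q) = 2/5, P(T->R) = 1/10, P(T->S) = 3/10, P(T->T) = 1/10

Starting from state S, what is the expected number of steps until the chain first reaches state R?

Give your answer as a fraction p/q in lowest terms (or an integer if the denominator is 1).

Answer: 1975/358

Derivation:
Let h_i = expected steps to first reach R from state i.
Boundary: h_R = 0.
First-step equations for the other states:
  h_P = 1 + 1/10*h_P + 3/10*h_Q + 3/10*h_R + 1/5*h_S + 1/10*h_T
  h_Q = 1 + 1/10*h_P + 1/10*h_Q + 3/10*h_R + 2/5*h_S + 1/10*h_T
  h_S = 1 + 1/5*h_P + 3/10*h_Q + 1/10*h_R + 1/10*h_S + 3/10*h_T
  h_T = 1 + 1/10*h_P + 2/5*h_Q + 1/10*h_R + 3/10*h_S + 1/10*h_T

Substituting h_R = 0 and rearranging gives the linear system (I - Q) h = 1:
  [9/10, -3/10, -1/5, -1/10] . (h_P, h_Q, h_S, h_T) = 1
  [-1/10, 9/10, -2/5, -1/10] . (h_P, h_Q, h_S, h_T) = 1
  [-1/5, -3/10, 9/10, -3/10] . (h_P, h_Q, h_S, h_T) = 1
  [-1/10, -2/5, -3/10, 9/10] . (h_P, h_Q, h_S, h_T) = 1

Solving yields:
  h_P = 1615/358
  h_Q = 1675/358
  h_S = 1975/358
  h_T = 990/179

Starting state is S, so the expected hitting time is h_S = 1975/358.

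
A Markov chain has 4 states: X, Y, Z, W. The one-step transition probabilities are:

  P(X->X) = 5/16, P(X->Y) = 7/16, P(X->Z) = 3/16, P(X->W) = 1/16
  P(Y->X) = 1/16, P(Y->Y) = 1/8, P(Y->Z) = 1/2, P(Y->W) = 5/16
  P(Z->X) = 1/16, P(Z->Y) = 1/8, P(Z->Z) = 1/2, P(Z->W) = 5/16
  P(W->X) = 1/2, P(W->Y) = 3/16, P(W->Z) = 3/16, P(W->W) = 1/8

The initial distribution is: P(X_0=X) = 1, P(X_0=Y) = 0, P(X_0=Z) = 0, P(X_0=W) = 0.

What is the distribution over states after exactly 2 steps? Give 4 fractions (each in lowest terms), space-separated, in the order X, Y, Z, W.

Propagating the distribution step by step (d_{t+1} = d_t * P):
d_0 = (X=1, Y=0, Z=0, W=0)
  d_1[X] = 1*5/16 + 0*1/16 + 0*1/16 + 0*1/2 = 5/16
  d_1[Y] = 1*7/16 + 0*1/8 + 0*1/8 + 0*3/16 = 7/16
  d_1[Z] = 1*3/16 + 0*1/2 + 0*1/2 + 0*3/16 = 3/16
  d_1[W] = 1*1/16 + 0*5/16 + 0*5/16 + 0*1/8 = 1/16
d_1 = (X=5/16, Y=7/16, Z=3/16, W=1/16)
  d_2[X] = 5/16*5/16 + 7/16*1/16 + 3/16*1/16 + 1/16*1/2 = 43/256
  d_2[Y] = 5/16*7/16 + 7/16*1/8 + 3/16*1/8 + 1/16*3/16 = 29/128
  d_2[Z] = 5/16*3/16 + 7/16*1/2 + 3/16*1/2 + 1/16*3/16 = 49/128
  d_2[W] = 5/16*1/16 + 7/16*5/16 + 3/16*5/16 + 1/16*1/8 = 57/256
d_2 = (X=43/256, Y=29/128, Z=49/128, W=57/256)

Answer: 43/256 29/128 49/128 57/256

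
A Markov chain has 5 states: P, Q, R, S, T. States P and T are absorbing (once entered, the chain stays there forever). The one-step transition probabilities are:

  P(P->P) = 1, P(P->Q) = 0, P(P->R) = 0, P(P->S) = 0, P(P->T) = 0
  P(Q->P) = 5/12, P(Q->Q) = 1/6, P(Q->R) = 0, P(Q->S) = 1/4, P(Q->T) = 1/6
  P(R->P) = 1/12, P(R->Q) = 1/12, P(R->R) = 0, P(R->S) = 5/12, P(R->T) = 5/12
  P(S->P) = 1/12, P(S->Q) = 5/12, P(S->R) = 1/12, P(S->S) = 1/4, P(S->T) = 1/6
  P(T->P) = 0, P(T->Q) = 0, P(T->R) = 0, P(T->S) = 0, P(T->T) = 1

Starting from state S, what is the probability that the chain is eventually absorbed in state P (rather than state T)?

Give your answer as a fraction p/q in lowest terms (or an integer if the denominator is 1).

Answer: 435/847

Derivation:
Let a_i = P(absorbed in P | start in state i).
Boundary conditions: a_P = 1, a_T = 0.
For each transient state i, a_i = sum_j P(i->j) * a_j:
  a_Q = 5/12*a_P + 1/6*a_Q + 0*a_R + 1/4*a_S + 1/6*a_T
  a_R = 1/12*a_P + 1/12*a_Q + 0*a_R + 5/12*a_S + 5/12*a_T
  a_S = 1/12*a_P + 5/12*a_Q + 1/12*a_R + 1/4*a_S + 1/6*a_T

Substituting a_P = 1 and a_T = 0, rearrange to (I - Q) a = r where r[i] = P(i -> P):
  [5/6, 0, -1/4] . (a_Q, a_R, a_S) = 5/12
  [-1/12, 1, -5/12] . (a_Q, a_R, a_S) = 1/12
  [-5/12, -1/12, 3/4] . (a_Q, a_R, a_S) = 1/12

Solving yields:
  a_Q = 554/847
  a_R = 298/847
  a_S = 435/847

Starting state is S, so the absorption probability is a_S = 435/847.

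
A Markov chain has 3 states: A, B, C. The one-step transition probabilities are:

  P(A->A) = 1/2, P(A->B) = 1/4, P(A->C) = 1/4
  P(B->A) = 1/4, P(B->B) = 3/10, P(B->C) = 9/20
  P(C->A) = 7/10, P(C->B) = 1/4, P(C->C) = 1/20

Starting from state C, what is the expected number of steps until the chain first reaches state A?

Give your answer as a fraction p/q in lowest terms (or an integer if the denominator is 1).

Answer: 380/221

Derivation:
Let h_i = expected steps to first reach A from state i.
Boundary: h_A = 0.
First-step equations for the other states:
  h_B = 1 + 1/4*h_A + 3/10*h_B + 9/20*h_C
  h_C = 1 + 7/10*h_A + 1/4*h_B + 1/20*h_C

Substituting h_A = 0 and rearranging gives the linear system (I - Q) h = 1:
  [7/10, -9/20] . (h_B, h_C) = 1
  [-1/4, 19/20] . (h_B, h_C) = 1

Solving yields:
  h_B = 560/221
  h_C = 380/221

Starting state is C, so the expected hitting time is h_C = 380/221.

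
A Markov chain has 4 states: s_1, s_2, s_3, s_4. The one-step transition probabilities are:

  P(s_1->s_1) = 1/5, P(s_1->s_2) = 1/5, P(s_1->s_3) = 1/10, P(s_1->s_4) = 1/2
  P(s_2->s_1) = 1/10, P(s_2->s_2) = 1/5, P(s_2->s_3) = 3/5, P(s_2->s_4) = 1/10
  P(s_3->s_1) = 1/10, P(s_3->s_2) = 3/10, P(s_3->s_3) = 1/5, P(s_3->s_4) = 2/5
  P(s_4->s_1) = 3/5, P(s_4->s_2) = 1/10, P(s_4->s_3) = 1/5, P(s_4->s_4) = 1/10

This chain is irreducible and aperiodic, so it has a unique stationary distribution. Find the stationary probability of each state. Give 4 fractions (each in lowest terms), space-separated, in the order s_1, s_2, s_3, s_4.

The stationary distribution satisfies pi = pi * P, i.e.:
  pi_s_1 = 1/5*pi_s_1 + 1/10*pi_s_2 + 1/10*pi_s_3 + 3/5*pi_s_4
  pi_s_2 = 1/5*pi_s_1 + 1/5*pi_s_2 + 3/10*pi_s_3 + 1/10*pi_s_4
  pi_s_3 = 1/10*pi_s_1 + 3/5*pi_s_2 + 1/5*pi_s_3 + 1/5*pi_s_4
  pi_s_4 = 1/2*pi_s_1 + 1/10*pi_s_2 + 2/5*pi_s_3 + 1/10*pi_s_4
with normalization: pi_s_1 + pi_s_2 + pi_s_3 + pi_s_4 = 1.

Using the first 3 balance equations plus normalization, the linear system A*pi = b is:
  [-4/5, 1/10, 1/10, 3/5] . pi = 0
  [1/5, -4/5, 3/10, 1/10] . pi = 0
  [1/10, 3/5, -4/5, 1/5] . pi = 0
  [1, 1, 1, 1] . pi = 1

Solving yields:
  pi_s_1 = 312/1163
  pi_s_2 = 229/1163
  pi_s_3 = 293/1163
  pi_s_4 = 329/1163

Verification (pi * P):
  312/1163*1/5 + 229/1163*1/10 + 293/1163*1/10 + 329/1163*3/5 = 312/1163 = pi_s_1  (ok)
  312/1163*1/5 + 229/1163*1/5 + 293/1163*3/10 + 329/1163*1/10 = 229/1163 = pi_s_2  (ok)
  312/1163*1/10 + 229/1163*3/5 + 293/1163*1/5 + 329/1163*1/5 = 293/1163 = pi_s_3  (ok)
  312/1163*1/2 + 229/1163*1/10 + 293/1163*2/5 + 329/1163*1/10 = 329/1163 = pi_s_4  (ok)

Answer: 312/1163 229/1163 293/1163 329/1163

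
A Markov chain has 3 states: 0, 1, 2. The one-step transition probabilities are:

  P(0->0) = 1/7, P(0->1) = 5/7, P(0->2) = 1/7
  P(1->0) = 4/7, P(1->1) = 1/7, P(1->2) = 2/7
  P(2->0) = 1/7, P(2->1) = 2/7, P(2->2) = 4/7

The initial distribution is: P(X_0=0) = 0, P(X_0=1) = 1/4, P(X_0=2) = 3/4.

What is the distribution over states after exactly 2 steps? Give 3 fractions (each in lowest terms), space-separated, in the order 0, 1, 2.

Answer: 1/4 5/14 11/28

Derivation:
Propagating the distribution step by step (d_{t+1} = d_t * P):
d_0 = (0=0, 1=1/4, 2=3/4)
  d_1[0] = 0*1/7 + 1/4*4/7 + 3/4*1/7 = 1/4
  d_1[1] = 0*5/7 + 1/4*1/7 + 3/4*2/7 = 1/4
  d_1[2] = 0*1/7 + 1/4*2/7 + 3/4*4/7 = 1/2
d_1 = (0=1/4, 1=1/4, 2=1/2)
  d_2[0] = 1/4*1/7 + 1/4*4/7 + 1/2*1/7 = 1/4
  d_2[1] = 1/4*5/7 + 1/4*1/7 + 1/2*2/7 = 5/14
  d_2[2] = 1/4*1/7 + 1/4*2/7 + 1/2*4/7 = 11/28
d_2 = (0=1/4, 1=5/14, 2=11/28)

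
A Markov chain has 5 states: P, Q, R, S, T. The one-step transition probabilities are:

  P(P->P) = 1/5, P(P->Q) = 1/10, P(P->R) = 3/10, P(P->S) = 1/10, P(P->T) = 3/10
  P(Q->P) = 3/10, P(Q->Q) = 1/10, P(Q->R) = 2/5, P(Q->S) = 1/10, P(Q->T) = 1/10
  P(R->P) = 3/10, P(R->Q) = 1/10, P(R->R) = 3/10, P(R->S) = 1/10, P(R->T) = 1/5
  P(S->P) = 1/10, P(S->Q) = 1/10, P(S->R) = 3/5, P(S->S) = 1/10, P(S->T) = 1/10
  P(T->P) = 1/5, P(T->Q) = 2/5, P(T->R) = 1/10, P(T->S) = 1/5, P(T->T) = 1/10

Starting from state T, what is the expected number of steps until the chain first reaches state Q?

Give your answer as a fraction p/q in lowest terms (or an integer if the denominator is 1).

Answer: 1505/324

Derivation:
Let h_i = expected steps to first reach Q from state i.
Boundary: h_Q = 0.
First-step equations for the other states:
  h_P = 1 + 1/5*h_P + 1/10*h_Q + 3/10*h_R + 1/10*h_S + 3/10*h_T
  h_R = 1 + 3/10*h_P + 1/10*h_Q + 3/10*h_R + 1/10*h_S + 1/5*h_T
  h_S = 1 + 1/10*h_P + 1/10*h_Q + 3/5*h_R + 1/10*h_S + 1/10*h_T
  h_T = 1 + 1/5*h_P + 2/5*h_Q + 1/10*h_R + 1/5*h_S + 1/10*h_T

Substituting h_Q = 0 and rearranging gives the linear system (I - Q) h = 1:
  [4/5, -3/10, -1/10, -3/10] . (h_P, h_R, h_S, h_T) = 1
  [-3/10, 7/10, -1/10, -1/5] . (h_P, h_R, h_S, h_T) = 1
  [-1/10, -3/5, 9/10, -1/10] . (h_P, h_R, h_S, h_T) = 1
  [-1/5, -1/10, -1/5, 9/10] . (h_P, h_R, h_S, h_T) = 1

Solving yields:
  h_P = 2005/324
  h_R = 685/108
  h_S = 530/81
  h_T = 1505/324

Starting state is T, so the expected hitting time is h_T = 1505/324.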